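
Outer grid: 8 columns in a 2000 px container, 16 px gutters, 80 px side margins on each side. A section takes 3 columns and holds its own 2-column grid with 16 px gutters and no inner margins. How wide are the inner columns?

332 px

Inside the margins: 2000 − 160 = 1840 px.
1840 − 7·16 = 1728; ÷8 gives c = 216 px.
3 columns plus 2 gutters: 648 + 32 = 680 px.
680 − 1·16 = 664; ÷2 gives d = 332 px.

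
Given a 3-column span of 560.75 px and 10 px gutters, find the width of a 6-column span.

1131.5 px

3 columns + 2 gutters: 3c + 2·10 = 560.75.
3c = 560.75 − 20 = 540.75, so c = 180.25 px.
6-column span = 6·180.25 + 5·10 = 1131.5 px.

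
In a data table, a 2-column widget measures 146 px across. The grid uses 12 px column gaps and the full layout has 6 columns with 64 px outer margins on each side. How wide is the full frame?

590 px

2 columns + 1 column gap: 2c + 1·12 = 146.
2c = 146 − 12 = 134, so c = 67 px.
Adding margins, columns and gutters: 128 + 402 + 60 = 590 px.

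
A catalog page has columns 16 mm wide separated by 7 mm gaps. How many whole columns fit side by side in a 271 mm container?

12 columns

k columns need k·16 + (k−1)·7 = k·23 − 7.
k·23 − 7 ≤ 271 → k ≤ 278 / 23 ≈ 12.09, so k = 12.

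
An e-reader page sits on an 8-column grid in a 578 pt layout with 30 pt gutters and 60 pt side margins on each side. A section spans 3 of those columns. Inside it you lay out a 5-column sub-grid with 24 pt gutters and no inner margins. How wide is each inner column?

Inside the margins: 578 − 120 = 458 pt.
458 − 7·30 = 248; ÷8 gives c = 31 pt.
Span of 3: 3·31 + 2·30 = 93 + 60 = 153 pt.
153 − 4·24 = 57; ÷5 gives d = 11.4 pt.

11.4 pt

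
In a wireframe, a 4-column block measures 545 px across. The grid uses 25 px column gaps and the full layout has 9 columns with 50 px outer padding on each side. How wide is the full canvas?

1357.5 px

4 columns + 3 column gaps: 4c + 3·25 = 545.
4c = 545 − 75 = 470, so c = 117.5 px.
Total width: 2·50 + 9·117.5 + 8·25 = 1357.5 px.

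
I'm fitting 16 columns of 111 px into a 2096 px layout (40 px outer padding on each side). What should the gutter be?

16 px

Inside the margins: 2096 − 80 = 2016 px.
16 columns take 16·111 = 1776 px; remaining 240 splits into 15 gutters.
g = 240 / 15 = 16 px.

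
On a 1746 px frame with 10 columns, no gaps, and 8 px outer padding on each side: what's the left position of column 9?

1392 px

Subtract both margins: 1746 − 2·8 = 1730 px.
1730 / 10 = 173 px per column.
Column 9 starts at margin + 8·(column + gutter) = 8 + 8·173 = 1392 px.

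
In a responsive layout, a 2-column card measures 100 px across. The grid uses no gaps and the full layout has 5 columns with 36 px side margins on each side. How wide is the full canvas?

322 px

2c = 100 → c = 50 px.
Canvas = 2·36 + 5·50 = 72 + 250 = 322 px.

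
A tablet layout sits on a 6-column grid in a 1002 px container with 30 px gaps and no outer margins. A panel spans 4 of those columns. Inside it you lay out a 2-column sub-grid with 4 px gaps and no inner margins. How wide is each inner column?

Subtracting 5 gaps of 30 leaves 852 for 6 columns, so c = 142 px.
Span of 4: 4·142 + 3·30 = 568 + 90 = 658 px.
2 columns + 1 gap: 2d + 1·4 = 658.
2d = 658 − 4 = 654, so d = 327 px.

327 px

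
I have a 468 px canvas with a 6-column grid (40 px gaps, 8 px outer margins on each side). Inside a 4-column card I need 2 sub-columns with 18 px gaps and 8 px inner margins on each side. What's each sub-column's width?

Take off 16 px of margins, leaving 452 px.
6c + 5·40 = 452 → 6c = 252 → c = 42 px.
Span of 4: 4·42 + 3·40 = 168 + 120 = 288 px.
Inner content = 288 − 2·8 = 272 px.
272 − 1·18 = 254; ÷2 gives d = 127 px.

127 px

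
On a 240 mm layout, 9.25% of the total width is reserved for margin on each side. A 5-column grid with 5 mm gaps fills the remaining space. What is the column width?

240 × (1 − 2·9.25%) = 240 × 81.5% = 195.6 mm for the columns.
Subtracting 4 gaps of 5 leaves 175.6 for 5 columns, so c = 35.12 mm.

35.12 mm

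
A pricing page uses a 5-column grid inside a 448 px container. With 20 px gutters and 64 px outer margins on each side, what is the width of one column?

48 px

Take off 128 px of margins, leaving 320 px.
5 columns + 4 gutters: 5c + 4·20 = 320.
5c = 320 − 80 = 240, so c = 48 px.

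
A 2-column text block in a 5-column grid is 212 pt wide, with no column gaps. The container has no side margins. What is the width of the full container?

530 pt

212 / 2 = 106 pt per column.
Container = 5·106 = 530 = 530 pt.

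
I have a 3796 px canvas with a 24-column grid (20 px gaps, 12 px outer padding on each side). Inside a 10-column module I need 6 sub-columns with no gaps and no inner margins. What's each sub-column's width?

Inside the margins: 3796 − 24 = 3772 px.
24 columns + 23 gaps: 24c + 23·20 = 3772.
24c = 3772 − 460 = 3312, so c = 138 px.
10-column span = 10·138 + 9·20 = 1560 px.
With no gaps, each column is 1560/6 = 260 px.

260 px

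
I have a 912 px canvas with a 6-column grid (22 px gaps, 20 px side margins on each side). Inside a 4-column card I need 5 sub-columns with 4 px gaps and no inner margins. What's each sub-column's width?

111.6 px

Inside the margins: 912 − 40 = 872 px.
872 − 5·22 = 762; ÷6 gives c = 127 px.
Span of 4: 4·127 + 3·22 = 508 + 66 = 574 px.
Subtracting 4 gaps of 4 leaves 558 for 5 columns, so d = 111.6 px.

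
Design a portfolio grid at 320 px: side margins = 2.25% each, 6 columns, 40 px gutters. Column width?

Each margin = 2.25% of 320 = 7.2 px; content = 320 − 2·7.2 = 305.6 px.
6 columns + 5 gutters: 6c + 5·40 = 305.6.
6c = 305.6 − 200 = 105.6, so c = 17.6 px.

17.6 px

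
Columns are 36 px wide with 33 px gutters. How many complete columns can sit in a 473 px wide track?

7 columns

Each extra column adds 36 + 33 = 69 px.
(473 + 33) / 69 = 7.33, so 7 columns fit.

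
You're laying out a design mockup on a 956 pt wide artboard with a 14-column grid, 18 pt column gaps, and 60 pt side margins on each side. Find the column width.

43 pt

Take off 120 pt of margins, leaving 836 pt.
14 columns + 13 column gaps: 14c + 13·18 = 836.
14c = 836 − 234 = 602, so c = 43 pt.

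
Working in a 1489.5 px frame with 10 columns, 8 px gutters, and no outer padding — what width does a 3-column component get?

441.25 px

10 columns + 9 gutters: 10c + 9·8 = 1489.5.
10c = 1489.5 − 72 = 1417.5, so c = 141.75 px.
3 columns plus 2 gutters: 425.25 + 16 = 441.25 px.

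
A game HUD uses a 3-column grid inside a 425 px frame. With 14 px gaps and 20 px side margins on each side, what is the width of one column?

119 px

Inside the margins: 425 − 40 = 385 px.
Subtracting 2 gaps of 14 leaves 357 for 3 columns, so c = 119 px.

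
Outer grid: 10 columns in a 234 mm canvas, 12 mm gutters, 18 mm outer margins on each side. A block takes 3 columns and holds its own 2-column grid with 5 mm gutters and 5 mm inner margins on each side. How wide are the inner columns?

18 mm

Outer content = 234 − 2·18 = 198 mm.
198 − 9·12 = 90; ÷10 gives c = 9 mm.
3 columns plus 2 gutters: 27 + 24 = 51 mm.
Inner content = 51 − 2·5 = 41 mm.
2d + 1·5 = 41 → 2d = 36 → d = 18 mm.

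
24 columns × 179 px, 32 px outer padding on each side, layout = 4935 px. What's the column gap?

25 px

Subtract both margins: 4935 − 2·32 = 4871 px.
24·179 + 23g = 4871 → 23g = 575 → g = 25 px.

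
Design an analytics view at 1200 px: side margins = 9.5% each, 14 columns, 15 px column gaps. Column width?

1200 × (1 − 2·9.5%) = 1200 × 81% = 972 px for the columns.
14 columns + 13 column gaps: 14c + 13·15 = 972.
14c = 972 − 195 = 777, so c = 55.5 px.

55.5 px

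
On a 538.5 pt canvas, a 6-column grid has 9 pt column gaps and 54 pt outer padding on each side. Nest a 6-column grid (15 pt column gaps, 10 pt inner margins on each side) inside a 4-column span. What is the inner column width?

31.5 pt

Subtract both margins: 538.5 − 2·54 = 430.5 pt.
6c + 5·9 = 430.5 → 6c = 385.5 → c = 64.25 pt.
Span of 4: 4·64.25 + 3·9 = 257 + 27 = 284 pt.
Inner content = 284 − 2·10 = 264 pt.
Subtracting 5 column gaps of 15 leaves 189 for 6 columns, so d = 31.5 pt.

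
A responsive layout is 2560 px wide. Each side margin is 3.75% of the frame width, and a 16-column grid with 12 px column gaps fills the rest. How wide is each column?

2560 × (1 − 2·3.75%) = 2560 × 92.5% = 2368 px for the columns.
16c + 15·12 = 2368 → 16c = 2188 → c = 136.75 px.

136.75 px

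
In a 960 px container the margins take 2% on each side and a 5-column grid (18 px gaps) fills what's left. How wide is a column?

169.92 px

Each margin = 2% of 960 = 19.2 px; content = 960 − 2·19.2 = 921.6 px.
921.6 − 4·18 = 849.6; ÷5 gives c = 169.92 px.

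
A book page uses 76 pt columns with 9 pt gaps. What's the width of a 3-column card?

3 columns plus 2 gaps: 228 + 18 = 246 pt.

246 pt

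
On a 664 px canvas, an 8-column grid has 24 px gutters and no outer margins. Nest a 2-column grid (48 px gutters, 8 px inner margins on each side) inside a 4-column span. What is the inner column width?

128 px

8c + 7·24 = 664 → 8c = 496 → c = 62 px.
Span of 4: 4·62 + 3·24 = 248 + 72 = 320 px.
Inner content = 320 − 2·8 = 304 px.
2 columns + 1 gutter: 2d + 1·48 = 304.
2d = 304 − 48 = 256, so d = 128 px.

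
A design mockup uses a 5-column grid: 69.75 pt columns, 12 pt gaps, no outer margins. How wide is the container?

Summing: 348.75 + 48 = 396.75 pt.

396.75 pt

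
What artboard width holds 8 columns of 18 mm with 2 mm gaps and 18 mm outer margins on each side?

Adding margins, columns and gutters: 36 + 144 + 14 = 194 mm.

194 mm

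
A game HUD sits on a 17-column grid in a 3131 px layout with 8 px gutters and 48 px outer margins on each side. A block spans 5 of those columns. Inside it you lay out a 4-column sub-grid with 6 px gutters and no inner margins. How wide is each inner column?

217.25 px

Take off 96 px of margins, leaving 3035 px.
17c + 16·8 = 3035 → 17c = 2907 → c = 171 px.
5-column span = 5·171 + 4·8 = 887 px.
4 columns + 3 gutters: 4d + 3·6 = 887.
4d = 887 − 18 = 869, so d = 217.25 px.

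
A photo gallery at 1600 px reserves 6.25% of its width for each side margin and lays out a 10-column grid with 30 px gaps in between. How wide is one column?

113 px

1600 × (1 − 2·6.25%) = 1600 × 87.5% = 1400 px for the columns.
Subtracting 9 gaps of 30 leaves 1130 for 10 columns, so c = 113 px.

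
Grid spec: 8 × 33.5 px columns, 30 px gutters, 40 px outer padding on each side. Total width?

Adding margins, columns and gutters: 80 + 268 + 210 = 558 px.

558 px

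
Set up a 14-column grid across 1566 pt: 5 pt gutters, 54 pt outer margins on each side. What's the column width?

99.5 pt

Subtract both margins: 1566 − 2·54 = 1458 pt.
1458 − 13·5 = 1393; ÷14 gives c = 99.5 pt.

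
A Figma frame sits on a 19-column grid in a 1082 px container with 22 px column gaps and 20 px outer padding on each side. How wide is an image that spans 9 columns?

482 px

Inside the margins: 1082 − 40 = 1042 px.
19c + 18·22 = 1042 → 19c = 646 → c = 34 px.
Span of 9: 9·34 + 8·22 = 306 + 176 = 482 px.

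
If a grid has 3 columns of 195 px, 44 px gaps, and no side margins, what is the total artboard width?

673 px

Summing: 585 + 88 = 673 px.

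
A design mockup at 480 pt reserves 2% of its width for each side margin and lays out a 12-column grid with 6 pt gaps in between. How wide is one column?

Margins: 2% × 480 = 9.6 pt each, so content = 480 − 19.2 = 460.8 pt.
Subtracting 11 gaps of 6 leaves 394.8 for 12 columns, so c = 32.9 pt.

32.9 pt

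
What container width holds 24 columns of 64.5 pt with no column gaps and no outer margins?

Total width: 24·64.5 = 1548 pt.

1548 pt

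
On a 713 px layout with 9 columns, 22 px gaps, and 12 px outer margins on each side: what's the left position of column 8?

565 px

Content = 713 − 2·12 = 689 px.
9c + 8·22 = 689 → 9c = 513 → c = 57 px.
Each column+gutter stride is 79 px; 7 of them past the 12 px margin is 12 + 553 = 565 px.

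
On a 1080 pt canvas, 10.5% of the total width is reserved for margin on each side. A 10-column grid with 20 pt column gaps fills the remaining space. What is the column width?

67.32 pt

1080 × (1 − 2·10.5%) = 1080 × 79% = 853.2 pt for the columns.
10 columns + 9 column gaps: 10c + 9·20 = 853.2.
10c = 853.2 − 180 = 673.2, so c = 67.32 pt.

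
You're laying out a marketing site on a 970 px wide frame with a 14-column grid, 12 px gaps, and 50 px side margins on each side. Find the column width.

51 px

Take off 100 px of margins, leaving 870 px.
14 columns + 13 gaps: 14c + 13·12 = 870.
14c = 870 − 156 = 714, so c = 51 px.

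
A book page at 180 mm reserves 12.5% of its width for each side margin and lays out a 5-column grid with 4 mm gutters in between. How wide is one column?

180 × (1 − 2·12.5%) = 180 × 75% = 135 mm for the columns.
5 columns + 4 gutters: 5c + 4·4 = 135.
5c = 135 − 16 = 119, so c = 23.8 mm.

23.8 mm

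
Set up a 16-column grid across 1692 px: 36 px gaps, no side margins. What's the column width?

72 px

1692 − 15·36 = 1152; ÷16 gives c = 72 px.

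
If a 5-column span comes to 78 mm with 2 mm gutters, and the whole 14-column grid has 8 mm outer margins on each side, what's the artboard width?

238 mm

5 columns + 4 gutters: 5c + 4·2 = 78.
5c = 78 − 8 = 70, so c = 14 mm.
Adding margins, columns and gutters: 16 + 196 + 26 = 238 mm.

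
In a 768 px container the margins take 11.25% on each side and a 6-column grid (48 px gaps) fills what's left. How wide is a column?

59.2 px

Margins: 11.25% × 768 = 86.4 px each, so content = 768 − 172.8 = 595.2 px.
Subtracting 5 gaps of 48 leaves 355.2 for 6 columns, so c = 59.2 px.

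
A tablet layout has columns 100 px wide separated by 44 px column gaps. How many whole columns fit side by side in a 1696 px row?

k columns need k·100 + (k−1)·44 = k·144 − 44.
k·144 − 44 ≤ 1696 → k ≤ 1740 / 144 ≈ 12.08, so k = 12.

12 columns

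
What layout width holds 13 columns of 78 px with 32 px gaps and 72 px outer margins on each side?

1542 px

Total width: 2·72 + 13·78 + 12·32 = 1542 px.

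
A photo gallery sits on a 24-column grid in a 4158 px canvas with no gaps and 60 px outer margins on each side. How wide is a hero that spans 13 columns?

Inside the margins: 4158 − 120 = 4038 px.
4038 / 24 = 168.25 px per column.
With no gaps, 13 columns span 13·168.25 = 2187.25 px.

2187.25 px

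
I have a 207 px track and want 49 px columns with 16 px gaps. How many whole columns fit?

3 columns: 3·49 + 2·16 = 179 px ≤ 207.
4 columns: 244 px > 207. So 3.

3 columns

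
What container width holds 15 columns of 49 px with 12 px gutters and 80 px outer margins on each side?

Adding margins, columns and gutters: 160 + 735 + 168 = 1063 px.

1063 px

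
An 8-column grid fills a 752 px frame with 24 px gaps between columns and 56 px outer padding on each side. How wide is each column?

59 px

Inside the margins: 752 − 112 = 640 px.
8 columns + 7 gaps: 8c + 7·24 = 640.
8c = 640 − 168 = 472, so c = 59 px.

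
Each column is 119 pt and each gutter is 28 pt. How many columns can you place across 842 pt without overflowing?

5 columns

5 columns: 5·119 + 4·28 = 707 pt ≤ 842.
6 columns: 854 pt > 842. So 5.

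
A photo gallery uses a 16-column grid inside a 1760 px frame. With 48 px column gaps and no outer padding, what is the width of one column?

16 columns + 15 column gaps: 16c + 15·48 = 1760.
16c = 1760 − 720 = 1040, so c = 65 px.

65 px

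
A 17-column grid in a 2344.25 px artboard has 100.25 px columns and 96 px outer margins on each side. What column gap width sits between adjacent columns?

Content width = 2344.25 − 2·96 = 2152.25 px.
Columns use 1704.25 px, leaving 448 px across 16 column gaps = 28 px each.

28 px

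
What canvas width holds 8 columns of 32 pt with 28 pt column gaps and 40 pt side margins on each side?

532 pt

Adding margins, columns and gutters: 80 + 256 + 196 = 532 pt.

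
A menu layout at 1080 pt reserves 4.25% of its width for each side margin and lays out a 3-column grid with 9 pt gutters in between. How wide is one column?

1080 × (1 − 2·4.25%) = 1080 × 91.5% = 988.2 pt for the columns.
Subtracting 2 gutters of 9 leaves 970.2 for 3 columns, so c = 323.4 pt.

323.4 pt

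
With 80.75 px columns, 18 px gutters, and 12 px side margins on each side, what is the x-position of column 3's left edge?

209.5 px

Before column 3: the margin + 2 columns + 2 gutters.
Offset = 12 + 2·(80.75 + 18) = 12 + 197.5 = 209.5 px.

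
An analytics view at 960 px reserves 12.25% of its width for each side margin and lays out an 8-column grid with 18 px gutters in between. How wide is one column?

Each margin = 12.25% of 960 = 117.6 px; content = 960 − 2·117.6 = 724.8 px.
724.8 − 7·18 = 598.8; ÷8 gives c = 74.85 px.

74.85 px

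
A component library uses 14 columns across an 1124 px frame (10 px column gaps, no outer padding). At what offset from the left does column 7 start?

Subtracting 13 column gaps of 10 leaves 994 for 14 columns, so c = 71 px.
No margin, so column 7 starts at 6·(column + gutter) = 6·81 = 486 px.

486 px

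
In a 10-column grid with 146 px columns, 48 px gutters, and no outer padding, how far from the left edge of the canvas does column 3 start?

388 px

Before column 3: 2 columns + 2 gutters.
Offset = 2·(146 + 48) = 2·194 = 388 px.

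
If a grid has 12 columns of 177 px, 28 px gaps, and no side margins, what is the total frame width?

Total width: 12·177 + 11·28 = 2432 px.

2432 px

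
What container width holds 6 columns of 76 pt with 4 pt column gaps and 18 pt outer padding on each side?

512 pt

Container = 2·18 + 6·76 + 5·4 = 36 + 456 + 20 = 512 pt.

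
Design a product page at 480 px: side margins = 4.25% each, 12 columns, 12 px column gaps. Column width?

480 × (1 − 2·4.25%) = 480 × 91.5% = 439.2 px for the columns.
12 columns + 11 column gaps: 12c + 11·12 = 439.2.
12c = 439.2 − 132 = 307.2, so c = 25.6 px.

25.6 px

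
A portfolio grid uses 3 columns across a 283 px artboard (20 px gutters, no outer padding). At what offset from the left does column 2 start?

101 px

3c + 2·20 = 283 → 3c = 243 → c = 81 px.
Before column 2: 1 column + 1 gutter.
Offset = 1·(81 + 20) = 1·101 = 101 px.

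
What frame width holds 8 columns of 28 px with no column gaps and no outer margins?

224 px

Total width: 8·28 = 224 px.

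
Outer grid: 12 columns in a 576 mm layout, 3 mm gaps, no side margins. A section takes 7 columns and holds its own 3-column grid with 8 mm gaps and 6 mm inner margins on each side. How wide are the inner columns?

102.25 mm

12 columns + 11 gaps: 12c + 11·3 = 576.
12c = 576 − 33 = 543, so c = 45.25 mm.
7 columns plus 6 gaps: 316.75 + 18 = 334.75 mm.
Inner content = 334.75 − 2·6 = 322.75 mm.
322.75 − 2·8 = 306.75; ÷3 gives d = 102.25 mm.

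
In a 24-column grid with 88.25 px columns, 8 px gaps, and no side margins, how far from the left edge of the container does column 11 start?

Each column+gutter stride is 96.25 px; with no margin, 10 of them is 962.5 px.

962.5 px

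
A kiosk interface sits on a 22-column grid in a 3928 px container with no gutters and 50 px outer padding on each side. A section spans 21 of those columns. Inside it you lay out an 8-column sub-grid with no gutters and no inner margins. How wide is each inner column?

456.75 px

Take off 100 px of margins, leaving 3828 px.
22c = 3828 → c = 174 px.
With no gutters, 21 columns span 21·174 = 3654 px.
3654 / 8 = 456.75 px per column.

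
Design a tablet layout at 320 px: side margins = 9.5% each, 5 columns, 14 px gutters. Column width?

40.64 px

Each margin = 9.5% of 320 = 30.4 px; content = 320 − 2·30.4 = 259.2 px.
Subtracting 4 gutters of 14 leaves 203.2 for 5 columns, so c = 40.64 px.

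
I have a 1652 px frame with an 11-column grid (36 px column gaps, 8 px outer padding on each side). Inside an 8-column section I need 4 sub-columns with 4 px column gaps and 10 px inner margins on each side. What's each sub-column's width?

Subtract both margins: 1652 − 2·8 = 1636 px.
1636 − 10·36 = 1276; ÷11 gives c = 116 px.
8-column span = 8·116 + 7·36 = 1180 px.
Inner content = 1180 − 2·10 = 1160 px.
4d + 3·4 = 1160 → 4d = 1148 → d = 287 px.

287 px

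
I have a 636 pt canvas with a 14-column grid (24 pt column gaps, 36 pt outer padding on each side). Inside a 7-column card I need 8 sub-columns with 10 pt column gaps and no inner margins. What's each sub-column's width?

25 pt

Outer content = 636 − 2·36 = 564 pt.
564 − 13·24 = 252; ÷14 gives c = 18 pt.
Span of 7: 7·18 + 6·24 = 126 + 144 = 270 pt.
270 − 7·10 = 200; ÷8 gives d = 25 pt.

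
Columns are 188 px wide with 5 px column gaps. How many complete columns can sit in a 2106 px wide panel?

10 columns

k columns need k·188 + (k−1)·5 = k·193 − 5.
k·193 − 5 ≤ 2106 → k ≤ 2111 / 193 ≈ 10.94, so k = 10.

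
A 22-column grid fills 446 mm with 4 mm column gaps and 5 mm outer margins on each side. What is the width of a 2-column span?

Take off 10 mm of margins, leaving 436 mm.
22c + 21·4 = 436 → 22c = 352 → c = 16 mm.
2 columns plus 1 column gap: 32 + 4 = 36 mm.

36 mm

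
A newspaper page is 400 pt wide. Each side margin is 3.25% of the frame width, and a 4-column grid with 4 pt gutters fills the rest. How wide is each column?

90.5 pt

Each margin = 3.25% of 400 = 13 pt; content = 400 − 2·13 = 374 pt.
374 − 3·4 = 362; ÷4 gives c = 90.5 pt.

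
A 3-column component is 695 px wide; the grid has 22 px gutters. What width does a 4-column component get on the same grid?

695 − 2·22 = 651; ÷3 gives c = 217 px.
4 columns plus 3 gutters: 868 + 66 = 934 px.

934 px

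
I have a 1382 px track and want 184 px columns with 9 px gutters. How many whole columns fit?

7 columns

Each extra column adds 184 + 9 = 193 px.
(1382 + 9) / 193 = 7.21, so 7 columns fit.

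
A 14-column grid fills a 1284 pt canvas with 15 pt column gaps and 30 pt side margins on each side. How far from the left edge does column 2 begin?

Inside the margins: 1284 − 60 = 1224 pt.
14c + 13·15 = 1224 → 14c = 1029 → c = 73.5 pt.
Each column+gutter stride is 88.5 pt; 1 of them past the 30 pt margin is 30 + 88.5 = 118.5 pt.

118.5 pt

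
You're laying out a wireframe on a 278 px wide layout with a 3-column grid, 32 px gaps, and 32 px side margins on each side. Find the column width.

50 px

Content width = 278 − 2·32 = 214 px.
214 − 2·32 = 150; ÷3 gives c = 50 px.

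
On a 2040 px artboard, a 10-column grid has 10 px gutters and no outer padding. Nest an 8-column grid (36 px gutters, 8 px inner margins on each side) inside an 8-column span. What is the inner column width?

170.25 px

10c + 9·10 = 2040 → 10c = 1950 → c = 195 px.
Span of 8: 8·195 + 7·10 = 1560 + 70 = 1630 px.
Inner content = 1630 − 2·8 = 1614 px.
1614 − 7·36 = 1362; ÷8 gives d = 170.25 px.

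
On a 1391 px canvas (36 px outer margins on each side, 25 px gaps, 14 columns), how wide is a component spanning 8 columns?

Inside the margins: 1391 − 72 = 1319 px.
1319 − 13·25 = 994; ÷14 gives c = 71 px.
Span of 8: 8·71 + 7·25 = 568 + 175 = 743 px.

743 px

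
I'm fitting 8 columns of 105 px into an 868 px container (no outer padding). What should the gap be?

4 px

8·105 + 7g = 868 → 7g = 28 → g = 4 px.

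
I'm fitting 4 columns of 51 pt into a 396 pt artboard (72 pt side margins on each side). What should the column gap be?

16 pt

Subtract both margins: 396 − 2·72 = 252 pt.
4·51 + 3g = 252 → 3g = 48 → g = 16 pt.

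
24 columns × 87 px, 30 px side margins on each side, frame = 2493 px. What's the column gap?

15 px

Subtract both margins: 2493 − 2·30 = 2433 px.
Columns use 2088 px, leaving 345 px across 23 column gaps = 15 px each.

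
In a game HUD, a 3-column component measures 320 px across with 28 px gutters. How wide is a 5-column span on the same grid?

320 − 2·28 = 264; ÷3 gives c = 88 px.
Span of 5: 5·88 + 4·28 = 440 + 112 = 552 px.

552 px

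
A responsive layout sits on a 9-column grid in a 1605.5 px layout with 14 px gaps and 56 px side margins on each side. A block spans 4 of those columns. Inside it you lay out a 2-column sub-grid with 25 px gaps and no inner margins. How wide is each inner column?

Take off 112 px of margins, leaving 1493.5 px.
1493.5 − 8·14 = 1381.5; ÷9 gives c = 153.5 px.
Span of 4: 4·153.5 + 3·14 = 614 + 42 = 656 px.
656 − 1·25 = 631; ÷2 gives d = 315.5 px.

315.5 px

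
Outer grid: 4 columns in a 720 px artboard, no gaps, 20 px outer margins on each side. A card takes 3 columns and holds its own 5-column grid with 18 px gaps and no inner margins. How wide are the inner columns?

87.6 px

Take off 40 px of margins, leaving 680 px.
With no gaps, each column is 680/4 = 170 px.
With no gaps, 3 columns span 3·170 = 510 px.
5 columns + 4 gaps: 5d + 4·18 = 510.
5d = 510 − 72 = 438, so d = 87.6 px.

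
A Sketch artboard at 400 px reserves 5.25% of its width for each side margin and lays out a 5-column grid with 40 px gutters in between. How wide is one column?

Each margin = 5.25% of 400 = 21 px; content = 400 − 2·21 = 358 px.
Subtracting 4 gutters of 40 leaves 198 for 5 columns, so c = 39.6 px.

39.6 px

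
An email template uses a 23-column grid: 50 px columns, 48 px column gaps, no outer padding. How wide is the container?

Summing: 1150 + 1056 = 2206 px.

2206 px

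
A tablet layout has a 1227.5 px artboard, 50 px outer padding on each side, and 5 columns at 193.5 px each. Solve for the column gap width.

40 px

Subtract both margins: 1227.5 − 2·50 = 1127.5 px.
5·193.5 + 4g = 1127.5 → 4g = 160 → g = 40 px.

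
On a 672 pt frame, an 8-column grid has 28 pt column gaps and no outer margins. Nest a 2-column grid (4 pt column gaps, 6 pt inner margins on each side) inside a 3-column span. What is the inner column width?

109.25 pt

8 columns + 7 column gaps: 8c + 7·28 = 672.
8c = 672 − 196 = 476, so c = 59.5 pt.
3-column span = 3·59.5 + 2·28 = 234.5 pt.
Inner content = 234.5 − 2·6 = 222.5 pt.
2d + 1·4 = 222.5 → 2d = 218.5 → d = 109.25 pt.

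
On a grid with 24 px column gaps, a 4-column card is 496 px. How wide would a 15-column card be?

1926 px

496 − 3·24 = 424; ÷4 gives c = 106 px.
Span of 15: 15·106 + 14·24 = 1590 + 336 = 1926 px.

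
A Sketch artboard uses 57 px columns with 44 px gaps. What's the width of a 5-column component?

5-column span = 5·57 + 4·44 = 461 px.

461 px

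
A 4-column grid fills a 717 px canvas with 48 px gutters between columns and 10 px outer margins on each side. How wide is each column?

Inside the margins: 717 − 20 = 697 px.
4 columns + 3 gutters: 4c + 3·48 = 697.
4c = 697 − 144 = 553, so c = 138.25 px.

138.25 px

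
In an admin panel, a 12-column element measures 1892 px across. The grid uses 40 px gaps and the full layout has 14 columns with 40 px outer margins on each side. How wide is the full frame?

2294 px

1892 − 11·40 = 1452; ÷12 gives c = 121 px.
Total width: 2·40 + 14·121 + 13·40 = 2294 px.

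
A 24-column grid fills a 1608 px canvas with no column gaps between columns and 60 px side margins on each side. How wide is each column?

62 px

Take off 120 px of margins, leaving 1488 px.
With no column gaps, each column is 1488/24 = 62 px.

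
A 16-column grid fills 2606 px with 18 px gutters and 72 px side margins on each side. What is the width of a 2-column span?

292 px

Subtract both margins: 2606 − 2·72 = 2462 px.
Subtracting 15 gutters of 18 leaves 2192 for 16 columns, so c = 137 px.
Span of 2: 2·137 + 1·18 = 274 + 18 = 292 px.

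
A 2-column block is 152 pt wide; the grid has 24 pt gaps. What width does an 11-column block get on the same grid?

2 columns + 1 gap: 2c + 1·24 = 152.
2c = 152 − 24 = 128, so c = 64 pt.
Span of 11: 11·64 + 10·24 = 704 + 240 = 944 pt.

944 pt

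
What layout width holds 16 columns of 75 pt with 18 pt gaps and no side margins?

1470 pt

Total width: 16·75 + 15·18 = 1470 pt.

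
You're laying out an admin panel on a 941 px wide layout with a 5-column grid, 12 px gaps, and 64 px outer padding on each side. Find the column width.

153 px

Inside the margins: 941 − 128 = 813 px.
813 − 4·12 = 765; ÷5 gives c = 153 px.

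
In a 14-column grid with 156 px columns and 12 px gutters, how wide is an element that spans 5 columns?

5-column span = 5·156 + 4·12 = 828 px.

828 px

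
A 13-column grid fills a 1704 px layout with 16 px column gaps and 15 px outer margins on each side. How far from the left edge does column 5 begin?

535 px

Content = 1704 − 2·15 = 1674 px.
Subtracting 12 column gaps of 16 leaves 1482 for 13 columns, so c = 114 px.
Before column 5: the margin + 4 columns + 4 column gaps.
Offset = 15 + 4·(114 + 16) = 15 + 520 = 535 px.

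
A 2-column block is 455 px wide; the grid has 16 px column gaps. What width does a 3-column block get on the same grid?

690.5 px

Subtracting 1 column gap of 16 leaves 439 for 2 columns, so c = 219.5 px.
3 columns plus 2 column gaps: 658.5 + 32 = 690.5 px.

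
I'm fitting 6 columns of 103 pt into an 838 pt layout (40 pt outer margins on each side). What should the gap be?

28 pt

Inside the margins: 838 − 80 = 758 pt.
6 columns take 6·103 = 618 pt; remaining 140 splits into 5 gaps.
g = 140 / 5 = 28 pt.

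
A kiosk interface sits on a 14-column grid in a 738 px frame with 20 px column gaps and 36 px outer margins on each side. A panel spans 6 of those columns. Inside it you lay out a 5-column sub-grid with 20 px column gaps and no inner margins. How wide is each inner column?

Inside the margins: 738 − 72 = 666 px.
666 − 13·20 = 406; ÷14 gives c = 29 px.
Span of 6: 6·29 + 5·20 = 174 + 100 = 274 px.
5d + 4·20 = 274 → 5d = 194 → d = 38.8 px.

38.8 px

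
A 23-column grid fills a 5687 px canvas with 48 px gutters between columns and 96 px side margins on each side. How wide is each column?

Take off 192 px of margins, leaving 5495 px.
23c + 22·48 = 5495 → 23c = 4439 → c = 193 px.

193 px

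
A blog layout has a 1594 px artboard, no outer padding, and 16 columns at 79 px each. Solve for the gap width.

16·79 + 15g = 1594 → 15g = 330 → g = 22 px.

22 px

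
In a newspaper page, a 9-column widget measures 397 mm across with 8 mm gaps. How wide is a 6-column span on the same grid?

9c + 8·8 = 397 → 9c = 333 → c = 37 mm.
6 columns plus 5 gaps: 222 + 40 = 262 mm.

262 mm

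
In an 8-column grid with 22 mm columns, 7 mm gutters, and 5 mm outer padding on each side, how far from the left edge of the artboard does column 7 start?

179 mm

Before column 7: the margin + 6 columns + 6 gutters.
Offset = 5 + 6·(22 + 7) = 5 + 174 = 179 mm.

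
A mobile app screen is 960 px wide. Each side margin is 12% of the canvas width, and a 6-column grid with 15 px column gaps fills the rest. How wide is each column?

109.1 px

Each margin = 12% of 960 = 115.2 px; content = 960 − 2·115.2 = 729.6 px.
Subtracting 5 column gaps of 15 leaves 654.6 for 6 columns, so c = 109.1 px.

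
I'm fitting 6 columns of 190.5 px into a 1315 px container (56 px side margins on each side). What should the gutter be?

12 px

Content width = 1315 − 2·56 = 1203 px.
6 columns take 6·190.5 = 1143 px; remaining 60 splits into 5 gutters.
g = 60 / 5 = 12 px.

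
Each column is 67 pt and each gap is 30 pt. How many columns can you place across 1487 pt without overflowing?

k columns need k·67 + (k−1)·30 = k·97 − 30.
k·97 − 30 ≤ 1487 → k ≤ 1517 / 97 ≈ 15.64, so k = 15.

15 columns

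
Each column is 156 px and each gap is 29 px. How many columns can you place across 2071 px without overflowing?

k columns need k·156 + (k−1)·29 = k·185 − 29.
k·185 − 29 ≤ 2071 → k ≤ 2100 / 185 ≈ 11.35, so k = 11.

11 columns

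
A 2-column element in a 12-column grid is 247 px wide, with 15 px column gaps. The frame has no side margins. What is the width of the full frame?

2 columns + 1 column gap: 2c + 1·15 = 247.
2c = 247 − 15 = 232, so c = 116 px.
Total width: 12·116 + 11·15 = 1557 px.

1557 px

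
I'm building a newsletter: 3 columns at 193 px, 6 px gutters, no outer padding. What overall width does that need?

Total width: 3·193 + 2·6 = 591 px.

591 px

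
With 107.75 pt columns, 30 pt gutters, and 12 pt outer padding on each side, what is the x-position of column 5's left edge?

Column 5 starts at margin + 4·(column + gutter) = 12 + 4·137.75 = 563 pt.

563 pt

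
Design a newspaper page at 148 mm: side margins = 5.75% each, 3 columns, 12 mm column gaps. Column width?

35.66 mm

148 × (1 − 2·5.75%) = 148 × 88.5% = 130.98 mm for the columns.
3c + 2·12 = 130.98 → 3c = 106.98 → c = 35.66 mm.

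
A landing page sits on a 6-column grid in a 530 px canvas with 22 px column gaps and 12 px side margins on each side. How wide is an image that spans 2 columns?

154 px

Take off 24 px of margins, leaving 506 px.
6c + 5·22 = 506 → 6c = 396 → c = 66 px.
2 columns plus 1 column gap: 132 + 22 = 154 px.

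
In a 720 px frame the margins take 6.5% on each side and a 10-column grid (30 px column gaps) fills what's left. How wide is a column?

Margins: 6.5% × 720 = 46.8 px each, so content = 720 − 93.6 = 626.4 px.
10 columns + 9 column gaps: 10c + 9·30 = 626.4.
10c = 626.4 − 270 = 356.4, so c = 35.64 px.

35.64 px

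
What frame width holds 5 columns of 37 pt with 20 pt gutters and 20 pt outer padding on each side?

Adding margins, columns and gutters: 40 + 185 + 80 = 305 pt.

305 pt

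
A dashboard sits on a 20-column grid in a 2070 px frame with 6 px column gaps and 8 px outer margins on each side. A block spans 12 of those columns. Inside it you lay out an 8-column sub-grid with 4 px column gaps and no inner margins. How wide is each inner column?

Subtract both margins: 2070 − 2·8 = 2054 px.
Subtracting 19 column gaps of 6 leaves 1940 for 20 columns, so c = 97 px.
12-column span = 12·97 + 11·6 = 1230 px.
Subtracting 7 column gaps of 4 leaves 1202 for 8 columns, so d = 150.25 px.

150.25 px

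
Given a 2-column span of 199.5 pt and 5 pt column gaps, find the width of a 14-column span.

1426.5 pt

2 columns + 1 column gap: 2c + 1·5 = 199.5.
2c = 199.5 − 5 = 194.5, so c = 97.25 pt.
14-column span = 14·97.25 + 13·5 = 1426.5 pt.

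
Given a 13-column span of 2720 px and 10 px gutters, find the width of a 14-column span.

13c + 12·10 = 2720 → 13c = 2600 → c = 200 px.
14 columns plus 13 gutters: 2800 + 130 = 2930 px.

2930 px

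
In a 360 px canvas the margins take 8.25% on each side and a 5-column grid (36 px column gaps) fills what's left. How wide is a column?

360 × (1 − 2·8.25%) = 360 × 83.5% = 300.6 px for the columns.
Subtracting 4 column gaps of 36 leaves 156.6 for 5 columns, so c = 31.32 px.

31.32 px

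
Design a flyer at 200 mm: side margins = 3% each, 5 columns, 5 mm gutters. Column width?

Each margin = 3% of 200 = 6 mm; content = 200 − 2·6 = 188 mm.
Subtracting 4 gutters of 5 leaves 168 for 5 columns, so c = 33.6 mm.

33.6 mm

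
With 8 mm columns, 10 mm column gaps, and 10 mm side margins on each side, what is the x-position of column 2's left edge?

28 mm

Before column 2: the margin + 1 column + 1 column gap.
Offset = 10 + 1·(8 + 10) = 10 + 18 = 28 mm.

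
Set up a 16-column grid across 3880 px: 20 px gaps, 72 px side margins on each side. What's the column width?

214.75 px

Content width = 3880 − 2·72 = 3736 px.
16 columns + 15 gaps: 16c + 15·20 = 3736.
16c = 3736 − 300 = 3436, so c = 214.75 px.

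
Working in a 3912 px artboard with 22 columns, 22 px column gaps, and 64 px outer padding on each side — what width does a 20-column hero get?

Take off 128 px of margins, leaving 3784 px.
3784 − 21·22 = 3322; ÷22 gives c = 151 px.
20-column span = 20·151 + 19·22 = 3438 px.

3438 px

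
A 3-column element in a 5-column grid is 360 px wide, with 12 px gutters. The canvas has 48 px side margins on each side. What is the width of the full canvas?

704 px

3c + 2·12 = 360 → 3c = 336 → c = 112 px.
Total width: 2·48 + 5·112 + 4·12 = 704 px.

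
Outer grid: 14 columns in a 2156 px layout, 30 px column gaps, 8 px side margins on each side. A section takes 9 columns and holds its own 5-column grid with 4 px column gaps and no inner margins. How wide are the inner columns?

269.8 px

Outer content = 2156 − 2·8 = 2140 px.
2140 − 13·30 = 1750; ÷14 gives c = 125 px.
9-column span = 9·125 + 8·30 = 1365 px.
1365 − 4·4 = 1349; ÷5 gives d = 269.8 px.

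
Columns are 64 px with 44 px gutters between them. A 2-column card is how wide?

2-column span = 2·64 + 1·44 = 172 px.

172 px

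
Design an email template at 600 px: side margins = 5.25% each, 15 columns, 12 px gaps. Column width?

24.6 px

600 × (1 − 2·5.25%) = 600 × 89.5% = 537 px for the columns.
537 − 14·12 = 369; ÷15 gives c = 24.6 px.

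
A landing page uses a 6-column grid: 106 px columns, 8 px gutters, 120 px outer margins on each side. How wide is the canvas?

916 px

Canvas = 2·120 + 6·106 + 5·8 = 240 + 636 + 40 = 916 px.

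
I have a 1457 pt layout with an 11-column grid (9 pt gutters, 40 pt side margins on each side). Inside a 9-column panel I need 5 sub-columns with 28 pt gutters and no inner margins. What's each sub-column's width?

Subtract both margins: 1457 − 2·40 = 1377 pt.
Subtracting 10 gutters of 9 leaves 1287 for 11 columns, so c = 117 pt.
9-column span = 9·117 + 8·9 = 1125 pt.
5d + 4·28 = 1125 → 5d = 1013 → d = 202.6 pt.

202.6 pt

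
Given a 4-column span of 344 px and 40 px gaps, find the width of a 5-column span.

440 px

344 − 3·40 = 224; ÷4 gives c = 56 px.
5-column span = 5·56 + 4·40 = 440 px.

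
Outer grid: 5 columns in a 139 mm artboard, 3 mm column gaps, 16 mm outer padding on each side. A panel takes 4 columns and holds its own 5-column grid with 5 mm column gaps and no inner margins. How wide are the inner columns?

Subtract both margins: 139 − 2·16 = 107 mm.
107 − 4·3 = 95; ÷5 gives c = 19 mm.
4-column span = 4·19 + 3·3 = 85 mm.
5 columns + 4 column gaps: 5d + 4·5 = 85.
5d = 85 − 20 = 65, so d = 13 mm.

13 mm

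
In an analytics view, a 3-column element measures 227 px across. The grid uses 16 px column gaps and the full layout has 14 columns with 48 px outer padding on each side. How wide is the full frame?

3c + 2·16 = 227 → 3c = 195 → c = 65 px.
Total width: 2·48 + 14·65 + 13·16 = 1214 px.

1214 px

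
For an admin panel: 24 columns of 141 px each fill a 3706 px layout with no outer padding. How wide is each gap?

Columns use 3384 px, leaving 322 px across 23 gaps = 14 px each.

14 px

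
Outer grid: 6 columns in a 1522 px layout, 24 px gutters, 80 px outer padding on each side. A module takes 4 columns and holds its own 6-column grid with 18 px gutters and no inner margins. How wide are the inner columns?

Inside the margins: 1522 − 160 = 1362 px.
6 columns + 5 gutters: 6c + 5·24 = 1362.
6c = 1362 − 120 = 1242, so c = 207 px.
4-column span = 4·207 + 3·24 = 900 px.
6d + 5·18 = 900 → 6d = 810 → d = 135 px.

135 px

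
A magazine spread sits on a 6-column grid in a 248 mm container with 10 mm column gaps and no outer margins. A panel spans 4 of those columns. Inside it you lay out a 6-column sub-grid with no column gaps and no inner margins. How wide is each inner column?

27 mm

6c + 5·10 = 248 → 6c = 198 → c = 33 mm.
4 columns plus 3 column gaps: 132 + 30 = 162 mm.
With no column gaps, each column is 162/6 = 27 mm.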